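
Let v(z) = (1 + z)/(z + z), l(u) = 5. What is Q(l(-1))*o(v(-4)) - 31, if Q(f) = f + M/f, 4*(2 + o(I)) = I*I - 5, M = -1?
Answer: -7429/160 ≈ -46.431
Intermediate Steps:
v(z) = (1 + z)/(2*z) (v(z) = (1 + z)/((2*z)) = (1 + z)*(1/(2*z)) = (1 + z)/(2*z))
o(I) = -13/4 + I**2/4 (o(I) = -2 + (I*I - 5)/4 = -2 + (I**2 - 5)/4 = -2 + (-5 + I**2)/4 = -2 + (-5/4 + I**2/4) = -13/4 + I**2/4)
Q(f) = f - 1/f
Q(l(-1))*o(v(-4)) - 31 = (5 - 1/5)*(-13/4 + ((1/2)*(1 - 4)/(-4))**2/4) - 31 = (5 - 1*1/5)*(-13/4 + ((1/2)*(-1/4)*(-3))**2/4) - 31 = (5 - 1/5)*(-13/4 + (3/8)**2/4) - 31 = 24*(-13/4 + (1/4)*(9/64))/5 - 31 = 24*(-13/4 + 9/256)/5 - 31 = (24/5)*(-823/256) - 31 = -2469/160 - 31 = -7429/160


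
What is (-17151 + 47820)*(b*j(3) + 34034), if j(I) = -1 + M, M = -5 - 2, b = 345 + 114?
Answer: 931172178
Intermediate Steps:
b = 459
M = -7
j(I) = -8 (j(I) = -1 - 7 = -8)
(-17151 + 47820)*(b*j(3) + 34034) = (-17151 + 47820)*(459*(-8) + 34034) = 30669*(-3672 + 34034) = 30669*30362 = 931172178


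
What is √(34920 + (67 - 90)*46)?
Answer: √33862 ≈ 184.02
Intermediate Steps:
√(34920 + (67 - 90)*46) = √(34920 - 23*46) = √(34920 - 1058) = √33862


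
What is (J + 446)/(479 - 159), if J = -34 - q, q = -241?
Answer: 653/320 ≈ 2.0406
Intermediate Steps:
J = 207 (J = -34 - 1*(-241) = -34 + 241 = 207)
(J + 446)/(479 - 159) = (207 + 446)/(479 - 159) = 653/320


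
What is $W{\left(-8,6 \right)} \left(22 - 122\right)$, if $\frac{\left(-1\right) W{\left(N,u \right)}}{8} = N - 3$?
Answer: $-8800$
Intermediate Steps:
$W{\left(N,u \right)} = 24 - 8 N$ ($W{\left(N,u \right)} = - 8 \left(N - 3\right) = - 8 \left(-3 + N\right) = 24 - 8 N$)
$W{\left(-8,6 \right)} \left(22 - 122\right) = \left(24 - -64\right) \left(22 - 122\right) = \left(24 + 64\right) \left(-100\right) = 88 \left(-100\right) = -8800$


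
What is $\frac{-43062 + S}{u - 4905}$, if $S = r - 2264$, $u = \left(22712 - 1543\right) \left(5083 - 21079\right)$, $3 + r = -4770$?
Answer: $\frac{50099}{338624229} \approx 0.00014795$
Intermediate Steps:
$r = -4773$ ($r = -3 - 4770 = -4773$)
$u = -338619324$ ($u = 21169 \left(-15996\right) = -338619324$)
$S = -7037$ ($S = -4773 - 2264 = -7037$)
$\frac{-43062 + S}{u - 4905} = \frac{-43062 - 7037}{-338619324 - 4905} = - \frac{50099}{-338624229} = \left(-50099\right) \left(- \frac{1}{338624229}\right) = \frac{50099}{338624229}$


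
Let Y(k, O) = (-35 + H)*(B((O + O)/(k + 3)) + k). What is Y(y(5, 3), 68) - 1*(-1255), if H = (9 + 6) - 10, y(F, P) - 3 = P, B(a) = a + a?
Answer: 505/3 ≈ 168.33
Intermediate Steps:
B(a) = 2*a
y(F, P) = 3 + P
H = 5 (H = 15 - 10 = 5)
Y(k, O) = -30*k - 120*O/(3 + k) (Y(k, O) = (-35 + 5)*(2*((O + O)/(k + 3)) + k) = -30*(2*((2*O)/(3 + k)) + k) = -30*(2*(2*O/(3 + k)) + k) = -30*(4*O/(3 + k) + k) = -30*(k + 4*O/(3 + k)) = -30*k - 120*O/(3 + k))
Y(y(5, 3), 68) - 1*(-1255) = 30*(-4*68 - (3 + 3)*(3 + (3 + 3)))/(3 + (3 + 3)) - 1*(-1255) = 30*(-272 - 1*6*(3 + 6))/(3 + 6) + 1255 = 30*(-272 - 1*6*9)/9 + 1255 = 30*(⅑)*(-272 - 54) + 1255 = 30*(⅑)*(-326) + 1255 = -3260/3 + 1255 = 505/3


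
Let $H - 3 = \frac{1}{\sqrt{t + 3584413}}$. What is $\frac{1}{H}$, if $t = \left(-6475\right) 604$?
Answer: $\frac{979461}{2938384} + \frac{7 i \sqrt{6663}}{2938384} \approx 0.33333 + 0.00019446 i$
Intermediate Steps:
$t = -3910900$
$H = 3 - \frac{i \sqrt{6663}}{46641}$ ($H = 3 + \frac{1}{\sqrt{-3910900 + 3584413}} = 3 + \frac{1}{\sqrt{-326487}} = 3 + \frac{1}{7 i \sqrt{6663}} = 3 - \frac{i \sqrt{6663}}{46641} \approx 3.0 - 0.0017501 i$)
$\frac{1}{H} = \frac{1}{3 - \frac{i \sqrt{6663}}{46641}}$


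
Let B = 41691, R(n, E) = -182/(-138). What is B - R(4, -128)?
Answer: 2876588/69 ≈ 41690.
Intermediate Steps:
R(n, E) = 91/69 (R(n, E) = -182*(-1/138) = 91/69)
B - R(4, -128) = 41691 - 1*91/69 = 41691 - 91/69 = 2876588/69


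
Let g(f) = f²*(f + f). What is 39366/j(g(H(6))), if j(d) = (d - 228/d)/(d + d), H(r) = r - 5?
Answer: -19683/14 ≈ -1405.9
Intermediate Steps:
H(r) = -5 + r
g(f) = 2*f³ (g(f) = f²*(2*f) = 2*f³)
j(d) = (d - 228/d)/(2*d) (j(d) = (d - 228/d)/((2*d)) = (d - 228/d)*(1/(2*d)) = (d - 228/d)/(2*d))
39366/j(g(H(6))) = 39366/(½ - 114*1/(4*(-5 + 6)⁶)) = 39366/(½ - 114/(2*1³)²) = 39366/(½ - 114/(2*1)²) = 39366/(½ - 114/2²) = 39366/(½ - 114*¼) = 39366/(½ - 57/2) = 39366/(-28) = 39366*(-1/28) = -19683/14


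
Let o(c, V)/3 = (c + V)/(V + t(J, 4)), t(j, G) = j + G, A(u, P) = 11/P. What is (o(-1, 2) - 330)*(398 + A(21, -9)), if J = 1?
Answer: -2746099/21 ≈ -1.3077e+5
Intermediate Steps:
t(j, G) = G + j
o(c, V) = 3*(V + c)/(5 + V) (o(c, V) = 3*((c + V)/(V + (4 + 1))) = 3*((V + c)/(V + 5)) = 3*((V + c)/(5 + V)) = 3*(V + c)/(5 + V))
(o(-1, 2) - 330)*(398 + A(21, -9)) = (3*(2 - 1)/(5 + 2) - 330)*(398 + 11/(-9)) = (3*1/7 - 330)*(398 + 11*(-⅑)) = (3*(⅐)*1 - 330)*(398 - 11/9) = (3/7 - 330)*(3571/9) = -2307/7*3571/9 = -2746099/21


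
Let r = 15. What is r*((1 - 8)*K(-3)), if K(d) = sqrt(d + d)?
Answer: -105*I*sqrt(6) ≈ -257.2*I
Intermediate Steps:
K(d) = sqrt(2)*sqrt(d) (K(d) = sqrt(2*d) = sqrt(2)*sqrt(d))
r*((1 - 8)*K(-3)) = 15*((1 - 8)*(sqrt(2)*sqrt(-3))) = 15*(-7*sqrt(2)*I*sqrt(3)) = 15*(-7*I*sqrt(6)) = -105*I*sqrt(6)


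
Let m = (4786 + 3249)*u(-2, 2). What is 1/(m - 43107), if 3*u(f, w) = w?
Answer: -3/113251 ≈ -2.6490e-5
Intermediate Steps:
u(f, w) = w/3
m = 16070/3 (m = (4786 + 3249)*((⅓)*2) = 8035*(⅔) = 16070/3 ≈ 5356.7)
1/(m - 43107) = 1/(16070/3 - 43107) = 1/(-113251/3) = -3/113251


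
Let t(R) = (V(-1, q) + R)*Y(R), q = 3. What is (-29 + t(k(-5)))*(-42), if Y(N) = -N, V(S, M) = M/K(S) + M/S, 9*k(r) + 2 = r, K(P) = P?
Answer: 38864/27 ≈ 1439.4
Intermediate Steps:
k(r) = -2/9 + r/9
V(S, M) = 2*M/S (V(S, M) = M/S + M/S = 2*M/S)
t(R) = -R*(-6 + R) (t(R) = (2*3/(-1) + R)*(-R) = (2*3*(-1) + R)*(-R) = (-6 + R)*(-R) = -R*(-6 + R))
(-29 + t(k(-5)))*(-42) = (-29 + (-2/9 + (⅑)*(-5))*(6 - (-2/9 + (⅑)*(-5))))*(-42) = (-29 + (-2/9 - 5/9)*(6 - (-2/9 - 5/9)))*(-42) = (-29 - 7*(6 - 1*(-7/9))/9)*(-42) = (-29 - 7*(6 + 7/9)/9)*(-42) = (-29 - 7/9*61/9)*(-42) = (-29 - 427/81)*(-42) = -2776/81*(-42) = 38864/27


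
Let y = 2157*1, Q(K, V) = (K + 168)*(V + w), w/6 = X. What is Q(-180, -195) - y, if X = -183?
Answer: 13359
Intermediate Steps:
w = -1098 (w = 6*(-183) = -1098)
Q(K, V) = (-1098 + V)*(168 + K) (Q(K, V) = (K + 168)*(V - 1098) = (168 + K)*(-1098 + V) = (-1098 + V)*(168 + K))
y = 2157
Q(-180, -195) - y = (-184464 - 1098*(-180) + 168*(-195) - 180*(-195)) - 1*2157 = (-184464 + 197640 - 32760 + 35100) - 2157 = 15516 - 2157 = 13359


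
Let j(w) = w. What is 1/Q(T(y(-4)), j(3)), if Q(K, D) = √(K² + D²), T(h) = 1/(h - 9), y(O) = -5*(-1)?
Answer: 4*√145/145 ≈ 0.33218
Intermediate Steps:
y(O) = 5
T(h) = 1/(-9 + h)
Q(K, D) = √(D² + K²)
1/Q(T(y(-4)), j(3)) = 1/(√(3² + (1/(-9 + 5))²)) = 1/(√(9 + (1/(-4))²)) = 1/(√(9 + (-¼)²)) = 1/(√(9 + 1/16)) = 1/(√(145/16)) = 1/(√145/4) = 4*√145/145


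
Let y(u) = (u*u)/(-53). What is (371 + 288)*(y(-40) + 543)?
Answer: 17910961/53 ≈ 3.3794e+5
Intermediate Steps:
y(u) = -u**2/53 (y(u) = u**2*(-1/53) = -u**2/53)
(371 + 288)*(y(-40) + 543) = (371 + 288)*(-1/53*(-40)**2 + 543) = 659*(-1/53*1600 + 543) = 659*(-1600/53 + 543) = 659*(27179/53) = 17910961/53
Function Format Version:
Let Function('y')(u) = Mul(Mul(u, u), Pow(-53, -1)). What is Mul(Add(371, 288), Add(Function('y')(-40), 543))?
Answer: Rational(17910961, 53) ≈ 3.3794e+5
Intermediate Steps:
Function('y')(u) = Mul(Rational(-1, 53), Pow(u, 2)) (Function('y')(u) = Mul(Pow(u, 2), Rational(-1, 53)) = Mul(Rational(-1, 53), Pow(u, 2)))
Mul(Add(371, 288), Add(Function('y')(-40), 543)) = Mul(Add(371, 288), Add(Mul(Rational(-1, 53), Pow(-40, 2)), 543)) = Mul(659, Add(Mul(Rational(-1, 53), 1600), 543)) = Mul(659, Add(Rational(-1600, 53), 543)) = Mul(659, Rational(27179, 53)) = Rational(17910961, 53)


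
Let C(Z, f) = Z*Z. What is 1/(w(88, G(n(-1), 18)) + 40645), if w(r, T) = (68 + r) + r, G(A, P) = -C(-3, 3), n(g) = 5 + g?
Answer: 1/40889 ≈ 2.4456e-5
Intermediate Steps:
C(Z, f) = Z**2
G(A, P) = -9 (G(A, P) = -1*(-3)**2 = -1*9 = -9)
w(r, T) = 68 + 2*r
1/(w(88, G(n(-1), 18)) + 40645) = 1/((68 + 2*88) + 40645) = 1/((68 + 176) + 40645) = 1/(244 + 40645) = 1/40889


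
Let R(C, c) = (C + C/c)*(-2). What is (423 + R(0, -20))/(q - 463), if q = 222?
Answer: -423/241 ≈ -1.7552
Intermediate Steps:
R(C, c) = -2*C - 2*C/c (R(C, c) = (C + C/c)*(-2) = -2*C - 2*C/c)
(423 + R(0, -20))/(q - 463) = (423 - 2*0*(1 - 20)/(-20))/(222 - 463) = (423 - 2*0*(-1/20)*(-19))/(-241) = (423 + 0)*(-1/241) = 423*(-1/241) = -423/241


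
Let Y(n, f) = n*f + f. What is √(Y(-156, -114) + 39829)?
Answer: √57499 ≈ 239.79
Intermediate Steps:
Y(n, f) = f + f*n (Y(n, f) = f*n + f = f + f*n)
√(Y(-156, -114) + 39829) = √(-114*(1 - 156) + 39829) = √(-114*(-155) + 39829) = √(17670 + 39829) = √57499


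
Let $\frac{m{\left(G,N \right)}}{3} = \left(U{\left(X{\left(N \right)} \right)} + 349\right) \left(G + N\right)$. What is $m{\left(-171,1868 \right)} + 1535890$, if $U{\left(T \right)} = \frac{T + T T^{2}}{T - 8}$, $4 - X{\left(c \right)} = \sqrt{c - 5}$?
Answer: $\frac{24709532135}{1847} - \frac{1377868968 \sqrt{23}}{1847} \approx 9.8005 \cdot 10^{6}$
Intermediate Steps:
$X{\left(c \right)} = 4 - \sqrt{-5 + c}$ ($X{\left(c \right)} = 4 - \sqrt{c - 5} = 4 - \sqrt{-5 + c}$)
$U{\left(T \right)} = \frac{T + T^{3}}{-8 + T}$
$m{\left(G,N \right)} = 3 \left(349 + \frac{4 + \left(4 - \sqrt{-5 + N}\right)^{3} - \sqrt{-5 + N}}{-4 - \sqrt{-5 + N}}\right) \left(G + N\right)$ ($m{\left(G,N \right)} = 3 \left(\frac{\left(4 - \sqrt{-5 + N}\right) + \left(4 - \sqrt{-5 + N}\right)^{3}}{-8 - \left(-4 + \sqrt{-5 + N}\right)} + 349\right) \left(G + N\right) = 3 \left(\frac{4 + \left(4 - \sqrt{-5 + N}\right)^{3} - \sqrt{-5 + N}}{-4 - \sqrt{-5 + N}} + 349\right) \left(G + N\right) = 3 \left(349 + \frac{4 + \left(4 - \sqrt{-5 + N}\right)^{3} - \sqrt{-5 + N}}{-4 - \sqrt{-5 + N}}\right) \left(G + N\right)$)
$m{\left(-171,1868 \right)} + 1535890 = \frac{3 \left(- 171 \left(-4 + \sqrt{-5 + 1868} + \left(-4 + \sqrt{-5 + 1868}\right)^{3}\right) + 1868 \left(-4 + \sqrt{-5 + 1868} + \left(-4 + \sqrt{-5 + 1868}\right)^{3}\right) + 349 \left(4 + \sqrt{-5 + 1868}\right) \left(-171 + 1868\right)\right)}{4 + \sqrt{-5 + 1868}} + 1535890 = \frac{3 \left(- 171 \left(-4 + \sqrt{1863} + \left(-4 + \sqrt{1863}\right)^{3}\right) + 1868 \left(-4 + \sqrt{1863} + \left(-4 + \sqrt{1863}\right)^{3}\right) + 349 \left(4 + \sqrt{1863}\right) 1697\right)}{4 + \sqrt{1863}} + 1535890 = \frac{3 \left(- 171 \left(-4 + 9 \sqrt{23} + \left(-4 + 9 \sqrt{23}\right)^{3}\right) + 1868 \left(-4 + 9 \sqrt{23} + \left(-4 + 9 \sqrt{23}\right)^{3}\right) + 349 \left(4 + 9 \sqrt{23}\right) 1697\right)}{4 + 9 \sqrt{23}} + 1535890 = \frac{3 \left(- 171 \left(-4 + \left(-4 + 9 \sqrt{23}\right)^{3} + 9 \sqrt{23}\right) + 1868 \left(-4 + \left(-4 + 9 \sqrt{23}\right)^{3} + 9 \sqrt{23}\right) + \left(2369012 + 5330277 \sqrt{23}\right)\right)}{4 + 9 \sqrt{23}} + 1535890 = \frac{3 \left(\left(684 - 1539 \sqrt{23} - 171 \left(-4 + 9 \sqrt{23}\right)^{3}\right) + \left(-7472 + 1868 \left(-4 + 9 \sqrt{23}\right)^{3} + 16812 \sqrt{23}\right) + \left(2369012 + 5330277 \sqrt{23}\right)\right)}{4 + 9 \sqrt{23}} + 1535890 = \frac{3 \left(2362224 + 1697 \left(-4 + 9 \sqrt{23}\right)^{3} + 5345550 \sqrt{23}\right)}{4 + 9 \sqrt{23}} + 1535890 = 1535890 + \frac{3 \left(2362224 + 1697 \left(-4 + 9 \sqrt{23}\right)^{3} + 5345550 \sqrt{23}\right)}{4 + 9 \sqrt{23}}$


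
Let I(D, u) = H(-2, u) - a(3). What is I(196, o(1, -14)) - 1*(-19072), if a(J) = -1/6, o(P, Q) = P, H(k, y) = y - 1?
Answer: 114433/6 ≈ 19072.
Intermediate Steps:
H(k, y) = -1 + y
a(J) = -1/6 (a(J) = -1*1/6 = -1/6)
I(D, u) = -5/6 + u (I(D, u) = (-1 + u) - 1*(-1/6) = (-1 + u) + 1/6 = -5/6 + u)
I(196, o(1, -14)) - 1*(-19072) = (-5/6 + 1) - 1*(-19072) = 1/6 + 19072 = 114433/6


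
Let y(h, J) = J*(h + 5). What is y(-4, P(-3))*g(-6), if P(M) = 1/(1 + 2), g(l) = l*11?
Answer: -22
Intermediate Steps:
g(l) = 11*l
P(M) = ⅓ (P(M) = 1/3 = ⅓)
y(h, J) = J*(5 + h)
y(-4, P(-3))*g(-6) = ((5 - 4)/3)*(11*(-6)) = ((⅓)*1)*(-66) = (⅓)*(-66) = -22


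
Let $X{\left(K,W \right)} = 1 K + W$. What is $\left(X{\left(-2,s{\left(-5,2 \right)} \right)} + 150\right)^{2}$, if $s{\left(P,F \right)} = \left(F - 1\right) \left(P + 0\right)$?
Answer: $20449$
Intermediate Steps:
$s{\left(P,F \right)} = P \left(-1 + F\right)$ ($s{\left(P,F \right)} = \left(-1 + F\right) P = P \left(-1 + F\right)$)
$X{\left(K,W \right)} = K + W$
$\left(X{\left(-2,s{\left(-5,2 \right)} \right)} + 150\right)^{2} = \left(\left(-2 - 5 \left(-1 + 2\right)\right) + 150\right)^{2} = \left(\left(-2 - 5\right) + 150\right)^{2} = \left(-7 + 150\right)^{2} = 143^{2} = 20449$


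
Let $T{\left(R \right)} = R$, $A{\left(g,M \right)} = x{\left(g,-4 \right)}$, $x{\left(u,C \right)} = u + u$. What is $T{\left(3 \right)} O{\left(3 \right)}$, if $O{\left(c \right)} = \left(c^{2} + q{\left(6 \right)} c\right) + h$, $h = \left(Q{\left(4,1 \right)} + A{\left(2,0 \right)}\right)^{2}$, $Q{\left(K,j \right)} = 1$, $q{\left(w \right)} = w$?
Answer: $156$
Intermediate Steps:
$x{\left(u,C \right)} = 2 u$
$A{\left(g,M \right)} = 2 g$
$h = 25$ ($h = \left(1 + 2 \cdot 2\right)^{2} = \left(1 + 4\right)^{2} = 5^{2} = 25$)
$O{\left(c \right)} = 25 + c^{2} + 6 c$ ($O{\left(c \right)} = \left(c^{2} + 6 c\right) + 25 = 25 + c^{2} + 6 c$)
$T{\left(3 \right)} O{\left(3 \right)} = 3 \left(25 + 3^{2} + 6 \cdot 3\right) = 3 \left(25 + 9 + 18\right) = 3 \cdot 52 = 156$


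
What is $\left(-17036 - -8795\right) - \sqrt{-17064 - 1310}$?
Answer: $-8241 - i \sqrt{18374} \approx -8241.0 - 135.55 i$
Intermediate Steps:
$\left(-17036 - -8795\right) - \sqrt{-17064 - 1310} = \left(-17036 + \left(-3247 + 12042\right)\right) - \sqrt{-18374} = \left(-17036 + 8795\right) - i \sqrt{18374} = -8241 - i \sqrt{18374}$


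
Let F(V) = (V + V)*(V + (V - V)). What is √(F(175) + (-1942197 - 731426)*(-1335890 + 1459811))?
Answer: 7*I*√6761591317 ≈ 5.756e+5*I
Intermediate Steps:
F(V) = 2*V² (F(V) = (2*V)*(V + 0) = (2*V)*V = 2*V²)
√(F(175) + (-1942197 - 731426)*(-1335890 + 1459811)) = √(2*175² + (-1942197 - 731426)*(-1335890 + 1459811)) = √(2*30625 - 2673623*123921) = √(61250 - 331318035783) = √(-331317974533) = 7*I*√6761591317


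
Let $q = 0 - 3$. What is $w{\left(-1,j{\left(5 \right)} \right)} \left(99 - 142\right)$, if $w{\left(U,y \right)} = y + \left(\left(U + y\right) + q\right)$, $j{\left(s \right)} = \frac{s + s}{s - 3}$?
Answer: $-258$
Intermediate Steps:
$q = -3$ ($q = 0 - 3 = -3$)
$j{\left(s \right)} = \frac{2 s}{-3 + s}$
$w{\left(U,y \right)} = -3 + U + 2 y$ ($w{\left(U,y \right)} = y - \left(3 - U - y\right) = y + \left(-3 + U + y\right) = -3 + U + 2 y$)
$w{\left(-1,j{\left(5 \right)} \right)} \left(99 - 142\right) = \left(-3 - 1 + 2 \cdot 2 \cdot 5 \frac{1}{-3 + 5}\right) \left(99 - 142\right) = \left(-3 - 1 + 2 \cdot 2 \cdot 5 \cdot \frac{1}{2}\right) \left(-43\right) = \left(-3 - 1 + 2 \cdot 5\right) \left(-43\right) = \left(-3 - 1 + 10\right) \left(-43\right) = 6 \left(-43\right) = -258$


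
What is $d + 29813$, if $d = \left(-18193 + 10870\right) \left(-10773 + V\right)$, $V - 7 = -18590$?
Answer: $215003801$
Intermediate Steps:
$V = -18583$ ($V = 7 - 18590 = -18583$)
$d = 214973988$ ($d = \left(-18193 + 10870\right) \left(-10773 - 18583\right) = \left(-7323\right) \left(-29356\right) = 214973988$)
$d + 29813 = 214973988 + 29813 = 215003801$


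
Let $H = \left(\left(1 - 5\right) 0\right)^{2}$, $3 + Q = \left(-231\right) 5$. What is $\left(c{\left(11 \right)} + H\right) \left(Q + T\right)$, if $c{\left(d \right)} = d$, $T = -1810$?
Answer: $-32648$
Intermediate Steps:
$Q = -1158$ ($Q = -3 - 1155 = -1158$)
$H = 0$ ($H = \left(\left(-4\right) 0\right)^{2} = 0^{2} = 0$)
$\left(c{\left(11 \right)} + H\right) \left(Q + T\right) = \left(11 + 0\right) \left(-1158 - 1810\right) = 11 \left(-2968\right) = -32648$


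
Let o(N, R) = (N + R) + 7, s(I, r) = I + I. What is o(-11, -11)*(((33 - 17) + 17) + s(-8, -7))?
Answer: -255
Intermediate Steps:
s(I, r) = 2*I
o(N, R) = 7 + N + R
o(-11, -11)*(((33 - 17) + 17) + s(-8, -7)) = (7 - 11 - 11)*(((33 - 17) + 17) + 2*(-8)) = -15*((16 + 17) - 16) = -15*(33 - 16) = -15*17 = -255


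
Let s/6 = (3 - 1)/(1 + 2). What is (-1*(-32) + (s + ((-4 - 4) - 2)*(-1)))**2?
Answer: 2116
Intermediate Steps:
s = 4 (s = 6*((3 - 1)/(1 + 2)) = 6*(2/3) = 4)
(-1*(-32) + (s + ((-4 - 4) - 2)*(-1)))**2 = (-1*(-32) + (4 + ((-4 - 4) - 2)*(-1)))**2 = (32 + (4 + (-8 - 2)*(-1)))**2 = (32 + (4 - 10*(-1)))**2 = (32 + (4 + 10))**2 = (32 + 14)**2 = 46**2 = 2116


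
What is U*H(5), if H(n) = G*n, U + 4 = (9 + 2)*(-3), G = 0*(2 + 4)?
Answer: 0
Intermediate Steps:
G = 0 (G = 0*6 = 0)
U = -37 (U = -4 + (9 + 2)*(-3) = -4 + 11*(-3) = -4 - 33 = -37)
H(n) = 0 (H(n) = 0*n = 0)
U*H(5) = -37*0 = 0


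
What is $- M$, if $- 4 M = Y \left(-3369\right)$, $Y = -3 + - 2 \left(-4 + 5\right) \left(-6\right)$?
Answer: $- \frac{30321}{4} \approx -7580.3$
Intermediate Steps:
$Y = 9$ ($Y = -3 + \left(-2\right) 1 \left(-6\right) = -3 - -12 = -3 + 12 = 9$)
$M = \frac{30321}{4}$ ($M = - \frac{9 \left(-3369\right)}{4} = \left(- \frac{1}{4}\right) \left(-30321\right) = \frac{30321}{4} \approx 7580.3$)
$- M = \left(-1\right) \frac{30321}{4} = - \frac{30321}{4}$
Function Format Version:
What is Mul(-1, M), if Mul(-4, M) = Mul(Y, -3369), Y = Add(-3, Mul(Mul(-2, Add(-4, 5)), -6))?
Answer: Rational(-30321, 4) ≈ -7580.3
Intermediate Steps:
Y = 9 (Y = Add(-3, Mul(Mul(-2, 1), -6)) = Add(-3, Mul(-2, -6)) = Add(-3, 12) = 9)
M = Rational(30321, 4) (M = Mul(Rational(-1, 4), Mul(9, -3369)) = Mul(Rational(-1, 4), -30321) = Rational(30321, 4) ≈ 7580.3)
Mul(-1, M) = Mul(-1, Rational(30321, 4)) = Rational(-30321, 4)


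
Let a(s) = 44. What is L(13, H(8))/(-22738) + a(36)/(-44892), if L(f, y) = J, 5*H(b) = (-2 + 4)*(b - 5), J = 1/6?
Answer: -503977/510377148 ≈ -0.00098746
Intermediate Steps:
J = 1/6 ≈ 0.16667
H(b) = -2 + 2*b/5 (H(b) = ((-2 + 4)*(b - 5))/5 = (2*(-5 + b))/5 = (-10 + 2*b)/5 = -2 + 2*b/5)
L(f, y) = 1/6
L(13, H(8))/(-22738) + a(36)/(-44892) = (1/6)/(-22738) + 44/(-44892) = (1/6)*(-1/22738) + 44*(-1/44892) = -1/136428 - 11/11223 = -503977/510377148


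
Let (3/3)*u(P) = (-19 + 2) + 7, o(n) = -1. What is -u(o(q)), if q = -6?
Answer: 10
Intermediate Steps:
u(P) = -10 (u(P) = (-19 + 2) + 7 = -17 + 7 = -10)
-u(o(q)) = -1*(-10) = 10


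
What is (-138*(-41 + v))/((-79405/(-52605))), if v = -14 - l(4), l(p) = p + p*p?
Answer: 108892350/15881 ≈ 6856.8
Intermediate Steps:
l(p) = p + p²
v = -34 (v = -14 - 4*(1 + 4) = -14 - 4*5 = -14 - 1*20 = -14 - 20 = -34)
(-138*(-41 + v))/((-79405/(-52605))) = (-138*(-41 - 34))/((-79405/(-52605))) = (-138*(-75))/((-79405*(-1/52605))) = 10350/(15881/10521) = 10350*(10521/15881) = 108892350/15881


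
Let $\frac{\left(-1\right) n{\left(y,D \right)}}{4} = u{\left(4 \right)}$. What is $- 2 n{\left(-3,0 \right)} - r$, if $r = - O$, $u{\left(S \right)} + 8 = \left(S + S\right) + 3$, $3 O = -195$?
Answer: $-41$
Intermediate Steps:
$O = -65$ ($O = \frac{1}{3} \left(-195\right) = -65$)
$u{\left(S \right)} = -5 + 2 S$ ($u{\left(S \right)} = -8 + \left(\left(S + S\right) + 3\right) = -8 + \left(2 S + 3\right) = -8 + \left(3 + 2 S\right) = -5 + 2 S$)
$n{\left(y,D \right)} = -12$ ($n{\left(y,D \right)} = - 4 \left(-5 + 2 \cdot 4\right) = - 4 \left(-5 + 8\right) = \left(-4\right) 3 = -12$)
$r = 65$ ($r = \left(-1\right) \left(-65\right) = 65$)
$- 2 n{\left(-3,0 \right)} - r = \left(-2\right) \left(-12\right) - 65 = 24 - 65 = -41$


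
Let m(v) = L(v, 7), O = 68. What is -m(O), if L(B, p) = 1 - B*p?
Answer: 475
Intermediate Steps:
L(B, p) = 1 - B*p
m(v) = 1 - 7*v (m(v) = 1 - 1*v*7 = 1 - 7*v)
-m(O) = -(1 - 7*68) = -(1 - 476) = -1*(-475) = 475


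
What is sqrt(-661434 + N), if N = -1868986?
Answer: 2*I*sqrt(632605) ≈ 1590.7*I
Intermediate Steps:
sqrt(-661434 + N) = sqrt(-661434 - 1868986) = sqrt(-2530420) = 2*I*sqrt(632605)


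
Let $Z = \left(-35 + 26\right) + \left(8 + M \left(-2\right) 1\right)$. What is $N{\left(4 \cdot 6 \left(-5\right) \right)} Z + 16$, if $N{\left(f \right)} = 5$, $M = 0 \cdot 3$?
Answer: $11$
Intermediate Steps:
$M = 0$
$Z = -1$ ($Z = \left(-35 + 26\right) + \left(8 + 0 \left(-2\right) 1\right) = -9 + \left(8 + 0 \cdot 1\right) = -9 + \left(8 + 0\right) = -9 + 8 = -1$)
$N{\left(4 \cdot 6 \left(-5\right) \right)} Z + 16 = 5 \left(-1\right) + 16 = -5 + 16 = 11$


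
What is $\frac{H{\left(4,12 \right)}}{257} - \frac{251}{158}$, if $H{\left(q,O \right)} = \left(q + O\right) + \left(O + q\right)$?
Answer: $- \frac{59451}{40606} \approx -1.4641$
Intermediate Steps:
$H{\left(q,O \right)} = 2 O + 2 q$ ($H{\left(q,O \right)} = \left(O + q\right) + \left(O + q\right) = 2 O + 2 q$)
$\frac{H{\left(4,12 \right)}}{257} - \frac{251}{158} = \frac{2 \cdot 12 + 2 \cdot 4}{257} - \frac{251}{158} = \left(24 + 8\right) \frac{1}{257} - \frac{251}{158} = 32 \cdot \frac{1}{257} - \frac{251}{158} = \frac{32}{257} - \frac{251}{158} = - \frac{59451}{40606}$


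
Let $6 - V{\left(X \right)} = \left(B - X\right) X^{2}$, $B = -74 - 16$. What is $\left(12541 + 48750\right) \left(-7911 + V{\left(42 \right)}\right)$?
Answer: $13786981413$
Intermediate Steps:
$B = -90$ ($B = -74 - 16 = -90$)
$V{\left(X \right)} = 6 - X^{2} \left(-90 - X\right)$ ($V{\left(X \right)} = 6 - \left(-90 - X\right) X^{2} = 6 - X^{2} \left(-90 - X\right)$)
$\left(12541 + 48750\right) \left(-7911 + V{\left(42 \right)}\right) = \left(12541 + 48750\right) \left(-7911 + \left(6 + 42^{3} + 90 \cdot 42^{2}\right)\right) = 61291 \left(-7911 + \left(6 + 74088 + 90 \cdot 1764\right)\right) = 61291 \left(-7911 + \left(6 + 74088 + 158760\right)\right) = 61291 \left(-7911 + 232854\right) = 61291 \cdot 224943 = 13786981413$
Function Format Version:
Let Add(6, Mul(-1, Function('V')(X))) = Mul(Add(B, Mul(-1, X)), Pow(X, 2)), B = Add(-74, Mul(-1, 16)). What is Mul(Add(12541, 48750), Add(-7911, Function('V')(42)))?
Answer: 13786981413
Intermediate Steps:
B = -90 (B = Add(-74, -16) = -90)
Function('V')(X) = Add(6, Mul(-1, Pow(X, 2), Add(-90, Mul(-1, X)))) (Function('V')(X) = Add(6, Mul(-1, Mul(Add(-90, Mul(-1, X)), Pow(X, 2)))) = Add(6, Mul(-1, Mul(Pow(X, 2), Add(-90, Mul(-1, X))))) = Add(6, Mul(-1, Pow(X, 2), Add(-90, Mul(-1, X)))))
Mul(Add(12541, 48750), Add(-7911, Function('V')(42))) = Mul(Add(12541, 48750), Add(-7911, Add(6, Pow(42, 3), Mul(90, Pow(42, 2))))) = Mul(61291, Add(-7911, Add(6, 74088, Mul(90, 1764)))) = Mul(61291, Add(-7911, Add(6, 74088, 158760))) = Mul(61291, Add(-7911, 232854)) = Mul(61291, 224943) = 13786981413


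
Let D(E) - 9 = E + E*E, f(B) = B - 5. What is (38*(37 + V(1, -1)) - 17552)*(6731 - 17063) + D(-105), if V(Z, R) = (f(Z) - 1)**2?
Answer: 157016001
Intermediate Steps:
f(B) = -5 + B
D(E) = 9 + E + E**2 (D(E) = 9 + (E + E*E) = 9 + (E + E**2) = 9 + E + E**2)
V(Z, R) = (-6 + Z)**2 (V(Z, R) = ((-5 + Z) - 1)**2 = (-6 + Z)**2)
(38*(37 + V(1, -1)) - 17552)*(6731 - 17063) + D(-105) = (38*(37 + (-6 + 1)**2) - 17552)*(6731 - 17063) + (9 - 105 + (-105)**2) = (38*(37 + (-5)**2) - 17552)*(-10332) + (9 - 105 + 11025) = (38*(37 + 25) - 17552)*(-10332) + 10929 = (38*62 - 17552)*(-10332) + 10929 = (2356 - 17552)*(-10332) + 10929 = -15196*(-10332) + 10929 = 157005072 + 10929 = 157016001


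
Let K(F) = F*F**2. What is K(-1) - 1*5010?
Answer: -5011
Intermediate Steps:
K(F) = F**3
K(-1) - 1*5010 = (-1)**3 - 1*5010 = -1 - 5010 = -5011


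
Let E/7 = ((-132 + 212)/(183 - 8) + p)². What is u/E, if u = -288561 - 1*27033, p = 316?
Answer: -3068275/6815432 ≈ -0.45020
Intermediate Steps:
E = 122677776/175 (E = 7*((-132 + 212)/(183 - 8) + 316)² = 7*(80/175 + 316)² = 7*(80*(1/175) + 316)² = 7*(16/35 + 316)² = 7*(11076/35)² = 7*(122677776/1225) = 122677776/175 ≈ 7.0102e+5)
u = -315594 (u = -288561 - 27033 = -315594)
u/E = -315594/122677776/175 = -315594*175/122677776 = -3068275/6815432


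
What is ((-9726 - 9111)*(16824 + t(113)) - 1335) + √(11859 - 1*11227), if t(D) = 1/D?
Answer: -35811416436/113 + 2*√158 ≈ -3.1692e+8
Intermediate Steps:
((-9726 - 9111)*(16824 + t(113)) - 1335) + √(11859 - 1*11227) = ((-9726 - 9111)*(16824 + 1/113) - 1335) + √(11859 - 1*11227) = (-18837*(16824 + 1/113) - 1335) + √(11859 - 11227) = (-18837*1901113/113 - 1335) + √632 = (-35811265581/113 - 1335) + 2*√158 = -35811416436/113 + 2*√158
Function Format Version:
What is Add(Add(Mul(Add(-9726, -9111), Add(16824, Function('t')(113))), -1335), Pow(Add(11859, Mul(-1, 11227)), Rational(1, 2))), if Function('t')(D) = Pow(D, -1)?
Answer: Add(Rational(-35811416436, 113), Mul(2, Pow(158, Rational(1, 2)))) ≈ -3.1692e+8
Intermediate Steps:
Add(Add(Mul(Add(-9726, -9111), Add(16824, Function('t')(113))), -1335), Pow(Add(11859, Mul(-1, 11227)), Rational(1, 2))) = Add(Add(Mul(Add(-9726, -9111), Add(16824, Pow(113, -1))), -1335), Pow(Add(11859, Mul(-1, 11227)), Rational(1, 2))) = Add(Add(Mul(-18837, Add(16824, Rational(1, 113))), -1335), Pow(Add(11859, -11227), Rational(1, 2))) = Add(Add(Mul(-18837, Rational(1901113, 113)), -1335), Pow(632, Rational(1, 2))) = Add(Add(Rational(-35811265581, 113), -1335), Mul(2, Pow(158, Rational(1, 2)))) = Add(Rational(-35811416436, 113), Mul(2, Pow(158, Rational(1, 2))))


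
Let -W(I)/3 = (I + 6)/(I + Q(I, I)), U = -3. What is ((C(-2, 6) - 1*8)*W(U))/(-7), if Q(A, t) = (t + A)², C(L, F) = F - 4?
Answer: -18/77 ≈ -0.23377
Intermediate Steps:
C(L, F) = -4 + F
Q(A, t) = (A + t)²
W(I) = -3*(6 + I)/(I + 4*I²) (W(I) = -3*(I + 6)/(I + (I + I)²) = -3*(6 + I)/(I + (2*I)²) = -3*(6 + I)/(I + 4*I²))
((C(-2, 6) - 1*8)*W(U))/(-7) = (((-4 + 6) - 1*8)*(3*(-6 - 1*(-3))/(-3*(1 + 4*(-3)))))/(-7) = ((2 - 8)*(3*(-⅓)*(-6 + 3)/(1 - 12)))*(-⅐) = -18*(-1)*(-3)/(3*(-11))*(-⅐) = -18*(-1)*(-1)*(-3)/(3*11)*(-⅐) = -6*(-3/11)*(-⅐) = (18/11)*(-⅐) = -18/77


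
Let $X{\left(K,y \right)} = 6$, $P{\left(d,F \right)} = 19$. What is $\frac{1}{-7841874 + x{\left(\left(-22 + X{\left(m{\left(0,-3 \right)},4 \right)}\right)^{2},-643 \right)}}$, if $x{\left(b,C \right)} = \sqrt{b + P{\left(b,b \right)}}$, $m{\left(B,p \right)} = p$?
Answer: $- \frac{7841874}{61494987831601} - \frac{5 \sqrt{11}}{61494987831601} \approx -1.2752 \cdot 10^{-7}$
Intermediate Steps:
$x{\left(b,C \right)} = \sqrt{19 + b}$ ($x{\left(b,C \right)} = \sqrt{b + 19} = \sqrt{19 + b}$)
$\frac{1}{-7841874 + x{\left(\left(-22 + X{\left(m{\left(0,-3 \right)},4 \right)}\right)^{2},-643 \right)}} = \frac{1}{-7841874 + \sqrt{19 + \left(-22 + 6\right)^{2}}} = \frac{1}{-7841874 + \sqrt{19 + \left(-16\right)^{2}}} = \frac{1}{-7841874 + \sqrt{19 + 256}} = \frac{1}{-7841874 + \sqrt{275}} = \frac{1}{-7841874 + 5 \sqrt{11}}$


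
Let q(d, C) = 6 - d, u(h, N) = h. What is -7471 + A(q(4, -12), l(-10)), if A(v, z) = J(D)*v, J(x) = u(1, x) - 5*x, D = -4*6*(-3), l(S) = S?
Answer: -8189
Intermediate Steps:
D = 72 (D = -24*(-3) = 72)
J(x) = 1 - 5*x
A(v, z) = -359*v (A(v, z) = (1 - 5*72)*v = (1 - 360)*v = -359*v)
-7471 + A(q(4, -12), l(-10)) = -7471 - 359*(6 - 1*4) = -7471 - 359*(6 - 4) = -7471 - 359*2 = -7471 - 718 = -8189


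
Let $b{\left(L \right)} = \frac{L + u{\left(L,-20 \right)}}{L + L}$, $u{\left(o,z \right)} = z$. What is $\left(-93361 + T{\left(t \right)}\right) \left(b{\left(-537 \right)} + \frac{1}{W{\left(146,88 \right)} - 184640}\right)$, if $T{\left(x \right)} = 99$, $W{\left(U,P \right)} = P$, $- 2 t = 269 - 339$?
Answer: $- \frac{140982505885}{2914836} \approx -48367.0$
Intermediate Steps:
$t = 35$ ($t = - \frac{269 - 339}{2} = \left(- \frac{1}{2}\right) \left(-70\right) = 35$)
$b{\left(L \right)} = \frac{-20 + L}{2 L}$ ($b{\left(L \right)} = \frac{L - 20}{L + L} = \frac{-20 + L}{2 L}$)
$\left(-93361 + T{\left(t \right)}\right) \left(b{\left(-537 \right)} + \frac{1}{W{\left(146,88 \right)} - 184640}\right) = \left(-93361 + 99\right) \left(\frac{-20 - 537}{2 \left(-537\right)} + \frac{1}{88 - 184640}\right) = - 93262 \left(\frac{1}{2} \left(- \frac{1}{537}\right) \left(-557\right) + \frac{1}{-184552}\right) = - 93262 \left(\frac{557}{1074} - \frac{1}{184552}\right) = \left(-93262\right) \frac{51397195}{99104424} = - \frac{140982505885}{2914836}$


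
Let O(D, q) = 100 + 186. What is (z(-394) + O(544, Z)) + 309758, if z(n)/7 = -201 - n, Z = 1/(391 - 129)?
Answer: 311395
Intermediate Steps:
Z = 1/262 ≈ 0.0038168
z(n) = -1407 - 7*n (z(n) = 7*(-201 - n) = -1407 - 7*n)
O(D, q) = 286
(z(-394) + O(544, Z)) + 309758 = ((-1407 - 7*(-394)) + 286) + 309758 = ((-1407 + 2758) + 286) + 309758 = (1351 + 286) + 309758 = 1637 + 309758 = 311395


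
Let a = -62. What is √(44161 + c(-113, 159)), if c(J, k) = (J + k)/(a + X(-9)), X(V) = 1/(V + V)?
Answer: √55098269053/1117 ≈ 210.14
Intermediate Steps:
X(V) = 1/(2*V)
c(J, k) = -18*J/1117 - 18*k/1117 (c(J, k) = (J + k)/(-62 + (½)/(-9)) = (J + k)/(-62 + (½)*(-⅑)) = (J + k)/(-62 - 1/18) = (J + k)/(-1117/18) = (J + k)*(-18/1117) = -18*J/1117 - 18*k/1117)
√(44161 + c(-113, 159)) = √(44161 + (-18/1117*(-113) - 18/1117*159)) = √(44161 + (2034/1117 - 2862/1117)) = √(44161 - 828/1117) = √(49327009/1117) = √55098269053/1117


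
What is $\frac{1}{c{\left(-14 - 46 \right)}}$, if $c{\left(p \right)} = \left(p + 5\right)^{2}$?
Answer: $\frac{1}{3025} \approx 0.00033058$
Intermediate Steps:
$c{\left(p \right)} = \left(5 + p\right)^{2}$
$\frac{1}{c{\left(-14 - 46 \right)}} = \frac{1}{\left(5 - 60\right)^{2}} = \frac{1}{\left(-55\right)^{2}} = \frac{1}{3025}$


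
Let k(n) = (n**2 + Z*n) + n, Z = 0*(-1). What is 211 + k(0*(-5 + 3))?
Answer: 211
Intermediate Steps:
Z = 0
k(n) = n + n**2 (k(n) = (n**2 + 0*n) + n = (n**2 + 0) + n = n**2 + n = n + n**2)
211 + k(0*(-5 + 3)) = 211 + (0*(-5 + 3))*(1 + 0*(-5 + 3)) = 211 + (0*(-2))*(1 + 0*(-2)) = 211 + 0*(1 + 0) = 211 + 0*1 = 211 + 0 = 211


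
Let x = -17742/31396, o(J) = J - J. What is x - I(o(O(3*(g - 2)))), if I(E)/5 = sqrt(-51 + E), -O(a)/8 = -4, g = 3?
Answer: -8871/15698 - 5*I*sqrt(51) ≈ -0.5651 - 35.707*I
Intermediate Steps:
O(a) = 32 (O(a) = -8*(-4) = 32)
o(J) = 0
I(E) = 5*sqrt(-51 + E)
x = -8871/15698 (x = -17742*1/31396 = -8871/15698 ≈ -0.56510)
x - I(o(O(3*(g - 2)))) = -8871/15698 - 5*sqrt(-51 + 0) = -8871/15698 - 5*sqrt(-51) = -8871/15698 - 5*I*sqrt(51)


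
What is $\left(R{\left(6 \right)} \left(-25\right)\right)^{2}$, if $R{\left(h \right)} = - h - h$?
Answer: $90000$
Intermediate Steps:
$R{\left(h \right)} = - 2 h$
$\left(R{\left(6 \right)} \left(-25\right)\right)^{2} = \left(\left(-2\right) 6 \left(-25\right)\right)^{2} = \left(\left(-12\right) \left(-25\right)\right)^{2} = 300^{2} = 90000$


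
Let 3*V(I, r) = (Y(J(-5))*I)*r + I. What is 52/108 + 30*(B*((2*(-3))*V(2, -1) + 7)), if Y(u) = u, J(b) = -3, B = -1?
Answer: 7303/27 ≈ 270.48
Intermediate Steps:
V(I, r) = I/3 - I*r (V(I, r) = ((-3*I)*r + I)/3 = (-3*I*r + I)/3 = (I - 3*I*r)/3 = I/3 - I*r)
52/108 + 30*(B*((2*(-3))*V(2, -1) + 7)) = 52/108 + 30*(-((2*(-3))*(2*(⅓ - 1*(-1))) + 7)) = 52*(1/108) + 30*(-(-12*(⅓ + 1) + 7)) = 13/27 + 30*(-(-12*4/3 + 7)) = 13/27 + 30*(-(-6*8/3 + 7)) = 13/27 + 30*(-(-16 + 7)) = 13/27 + 30*(-1*(-9)) = 13/27 + 30*9 = 13/27 + 270 = 7303/27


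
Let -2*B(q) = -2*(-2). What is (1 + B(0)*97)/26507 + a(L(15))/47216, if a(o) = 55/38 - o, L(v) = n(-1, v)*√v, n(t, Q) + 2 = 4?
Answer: -26524943/3658390112 - √15/23608 ≈ -0.0074145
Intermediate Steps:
n(t, Q) = 2 (n(t, Q) = -2 + 4 = 2)
B(q) = -2 (B(q) = -(-1)*(-2) = -½*4 = -2)
L(v) = 2*√v
a(o) = 55/38 - o (a(o) = 55*(1/38) - o = 55/38 - o)
(1 + B(0)*97)/26507 + a(L(15))/47216 = (1 - 2*97)/26507 + (55/38 - 2*√15)/47216 = (1 - 194)*(1/26507) + (55/38 - 2*√15)*(1/47216) = -193*1/26507 + (55/1794208 - √15/23608) = -193/26507 + (55/1794208 - √15/23608) = -26524943/3658390112 - √15/23608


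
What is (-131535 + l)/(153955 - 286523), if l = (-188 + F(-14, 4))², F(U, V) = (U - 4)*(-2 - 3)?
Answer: 121931/132568 ≈ 0.91976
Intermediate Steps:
F(U, V) = 20 - 5*U (F(U, V) = (-4 + U)*(-5) = 20 - 5*U)
l = 9604 (l = (-188 + (20 - 5*(-14)))² = (-188 + (20 + 70))² = (-188 + 90)² = (-98)² = 9604)
(-131535 + l)/(153955 - 286523) = (-131535 + 9604)/(153955 - 286523) = -121931/(-132568) = -121931*(-1/132568) = 121931/132568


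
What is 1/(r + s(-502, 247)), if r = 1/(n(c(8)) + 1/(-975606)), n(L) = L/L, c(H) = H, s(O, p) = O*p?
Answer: -975605/120968190764 ≈ -8.0650e-6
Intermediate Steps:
n(L) = 1
r = 975606/975605 (r = 1/(1 + 1/(-975606)) = 1/(1 - 1/975606) = 1/(975605/975606) = 975606/975605 ≈ 1.0000)
1/(r + s(-502, 247)) = 1/(975606/975605 - 502*247) = 1/(975606/975605 - 123994) = 1/(-120968190764/975605) = -975605/120968190764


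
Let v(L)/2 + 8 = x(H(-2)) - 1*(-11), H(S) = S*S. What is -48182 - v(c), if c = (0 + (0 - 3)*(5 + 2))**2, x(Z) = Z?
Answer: -48196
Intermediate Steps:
H(S) = S**2
c = 441 (c = (0 - 3*7)**2 = (0 - 21)**2 = (-21)**2 = 441)
v(L) = 14 (v(L) = -16 + 2*((-2)**2 - 1*(-11)) = -16 + 2*(4 + 11) = -16 + 2*15 = -16 + 30 = 14)
-48182 - v(c) = -48182 - 1*14 = -48182 - 14 = -48196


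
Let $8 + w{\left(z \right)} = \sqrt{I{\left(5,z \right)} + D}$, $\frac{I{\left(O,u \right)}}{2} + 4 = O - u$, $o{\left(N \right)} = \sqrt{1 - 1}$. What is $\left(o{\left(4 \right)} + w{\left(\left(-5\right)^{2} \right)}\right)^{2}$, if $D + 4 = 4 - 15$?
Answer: $1 - 48 i \sqrt{7} \approx 1.0 - 127.0 i$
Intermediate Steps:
$D = -15$ ($D = -4 + \left(4 - 15\right) = -4 - 11 = -15$)
$o{\left(N \right)} = 0$ ($o{\left(N \right)} = \sqrt{0} = 0$)
$I{\left(O,u \right)} = -8 - 2 u + 2 O$ ($I{\left(O,u \right)} = -8 + 2 \left(O - u\right) = -8 + \left(- 2 u + 2 O\right) = -8 - 2 u + 2 O$)
$w{\left(z \right)} = -8 + \sqrt{-13 - 2 z}$ ($w{\left(z \right)} = -8 + \sqrt{\left(-8 - 2 z + 2 \cdot 5\right) - 15} = -8 + \sqrt{\left(-8 - 2 z + 10\right) - 15} = -8 + \sqrt{\left(2 - 2 z\right) - 15} = -8 + \sqrt{-13 - 2 z}$)
$\left(o{\left(4 \right)} + w{\left(\left(-5\right)^{2} \right)}\right)^{2} = \left(0 - \left(8 - \sqrt{-13 - 2 \left(-5\right)^{2}}\right)\right)^{2} = \left(0 - \left(8 - \sqrt{-13 - 50}\right)\right)^{2} = \left(0 - \left(8 - \sqrt{-63}\right)\right)^{2} = \left(0 - \left(8 - 3 i \sqrt{7}\right)\right)^{2} = \left(-8 + 3 i \sqrt{7}\right)^{2}$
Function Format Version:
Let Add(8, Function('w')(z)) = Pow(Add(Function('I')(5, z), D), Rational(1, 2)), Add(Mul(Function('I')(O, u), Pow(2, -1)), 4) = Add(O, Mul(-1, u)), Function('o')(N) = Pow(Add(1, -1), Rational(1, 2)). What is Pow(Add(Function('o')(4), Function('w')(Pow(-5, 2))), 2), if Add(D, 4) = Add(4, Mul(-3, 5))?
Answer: Add(1, Mul(-48, I, Pow(7, Rational(1, 2)))) ≈ Add(1.0000, Mul(-127.00, I))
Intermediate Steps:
D = -15 (D = Add(-4, Add(4, Mul(-3, 5))) = Add(-4, Add(4, -15)) = Add(-4, -11) = -15)
Function('o')(N) = 0 (Function('o')(N) = Pow(0, Rational(1, 2)) = 0)
Function('I')(O, u) = Add(-8, Mul(-2, u), Mul(2, O)) (Function('I')(O, u) = Add(-8, Mul(2, Add(O, Mul(-1, u)))) = Add(-8, Add(Mul(-2, u), Mul(2, O))) = Add(-8, Mul(-2, u), Mul(2, O)))
Function('w')(z) = Add(-8, Pow(Add(-13, Mul(-2, z)), Rational(1, 2))) (Function('w')(z) = Add(-8, Pow(Add(Add(-8, Mul(-2, z), Mul(2, 5)), -15), Rational(1, 2))) = Add(-8, Pow(Add(Add(-8, Mul(-2, z), 10), -15), Rational(1, 2))) = Add(-8, Pow(Add(Add(2, Mul(-2, z)), -15), Rational(1, 2))) = Add(-8, Pow(Add(-13, Mul(-2, z)), Rational(1, 2))))
Pow(Add(Function('o')(4), Function('w')(Pow(-5, 2))), 2) = Pow(Add(0, Add(-8, Pow(Add(-13, Mul(-2, Pow(-5, 2))), Rational(1, 2)))), 2) = Pow(Add(0, Add(-8, Pow(Add(-13, Mul(-2, 25)), Rational(1, 2)))), 2) = Pow(Add(0, Add(-8, Pow(Add(-13, -50), Rational(1, 2)))), 2) = Pow(Add(0, Add(-8, Pow(-63, Rational(1, 2)))), 2) = Pow(Add(0, Add(-8, Mul(3, I, Pow(7, Rational(1, 2))))), 2) = Pow(Add(-8, Mul(3, I, Pow(7, Rational(1, 2)))), 2)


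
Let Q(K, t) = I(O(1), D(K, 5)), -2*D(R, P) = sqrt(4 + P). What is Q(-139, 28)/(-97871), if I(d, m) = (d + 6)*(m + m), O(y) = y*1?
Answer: 21/97871 ≈ 0.00021457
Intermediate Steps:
O(y) = y
D(R, P) = -sqrt(4 + P)/2
I(d, m) = 2*m*(6 + d) (I(d, m) = (6 + d)*(2*m) = 2*m*(6 + d))
Q(K, t) = -21 (Q(K, t) = 2*(-sqrt(4 + 5)/2)*(6 + 1) = 2*(-sqrt(9)/2)*7 = 2*(-1/2*3)*7 = 2*(-3/2)*7 = -21)
Q(-139, 28)/(-97871) = -21/(-97871) = -21*(-1/97871) = 21/97871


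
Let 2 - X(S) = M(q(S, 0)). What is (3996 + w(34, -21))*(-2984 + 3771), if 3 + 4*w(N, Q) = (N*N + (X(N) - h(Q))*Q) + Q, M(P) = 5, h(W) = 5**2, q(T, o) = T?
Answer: 3483262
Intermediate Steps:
h(W) = 25
X(S) = -3 (X(S) = 2 - 1*5 = 2 - 5 = -3)
w(N, Q) = -3/4 - 27*Q/4 + N**2/4 (w(N, Q) = -3/4 + ((N*N + (-3 - 1*25)*Q) + Q)/4 = -3/4 + ((N**2 + (-3 - 25)*Q) + Q)/4 = -3/4 + ((N**2 - 28*Q) + Q)/4 = -3/4 + (N**2 - 27*Q)/4 = -3/4 + (-27*Q/4 + N**2/4) = -3/4 - 27*Q/4 + N**2/4)
(3996 + w(34, -21))*(-2984 + 3771) = (3996 + (-3/4 - 27/4*(-21) + (1/4)*34**2))*(-2984 + 3771) = (3996 + (-3/4 + 567/4 + (1/4)*1156))*787 = (3996 + (-3/4 + 567/4 + 289))*787 = (3996 + 430)*787 = 4426*787 = 3483262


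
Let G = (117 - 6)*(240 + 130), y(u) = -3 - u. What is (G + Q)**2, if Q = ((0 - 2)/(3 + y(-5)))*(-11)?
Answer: 42177658384/25 ≈ 1.6871e+9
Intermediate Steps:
Q = 22/5 (Q = ((0 - 2)/(3 + (-3 - 1*(-5))))*(-11) = -2/(3 + (-3 + 5))*(-11) = -2/(3 + 2)*(-11) = -2/5*(-11) = 22/5 ≈ 4.4000)
G = 41070 (G = 111*370 = 41070)
(G + Q)**2 = (41070 + 22/5)**2 = (205372/5)**2 = 42177658384/25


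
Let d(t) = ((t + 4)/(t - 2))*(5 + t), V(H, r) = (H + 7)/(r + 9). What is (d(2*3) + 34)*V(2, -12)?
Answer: -369/2 ≈ -184.50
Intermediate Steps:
V(H, r) = (7 + H)/(9 + r)
d(t) = (4 + t)*(5 + t)/(-2 + t) (d(t) = ((4 + t)/(-2 + t))*(5 + t) = (4 + t)*(5 + t)/(-2 + t))
(d(2*3) + 34)*V(2, -12) = ((20 + (2*3)**2 + 9*(2*3))/(-2 + 2*3) + 34)*((7 + 2)/(9 - 12)) = ((20 + 6**2 + 9*6)/(-2 + 6) + 34)*(9/(-3)) = ((20 + 36 + 54)/4 + 34)*(-1/3*9) = ((1/4)*110 + 34)*(-3) = (55/2 + 34)*(-3) = (123/2)*(-3) = -369/2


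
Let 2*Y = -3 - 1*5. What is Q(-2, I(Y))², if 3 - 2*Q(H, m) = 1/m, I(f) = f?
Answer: 169/64 ≈ 2.6406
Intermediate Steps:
Y = -4 (Y = (-3 - 1*5)/2 = (-3 - 5)/2 = (½)*(-8) = -4)
Q(H, m) = 3/2 - 1/(2*m)
Q(-2, I(Y))² = ((½)*(-1 + 3*(-4))/(-4))² = ((½)*(-¼)*(-1 - 12))² = ((½)*(-¼)*(-13))² = (13/8)² = 169/64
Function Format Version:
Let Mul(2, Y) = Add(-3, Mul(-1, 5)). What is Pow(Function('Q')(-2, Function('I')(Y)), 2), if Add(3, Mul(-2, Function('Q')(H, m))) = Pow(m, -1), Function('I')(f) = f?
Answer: Rational(169, 64) ≈ 2.6406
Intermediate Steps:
Y = -4 (Y = Mul(Rational(1, 2), Add(-3, Mul(-1, 5))) = Mul(Rational(1, 2), Add(-3, -5)) = Mul(Rational(1, 2), -8) = -4)
Function('Q')(H, m) = Add(Rational(3, 2), Mul(Rational(-1, 2), Pow(m, -1)))
Pow(Function('Q')(-2, Function('I')(Y)), 2) = Pow(Mul(Rational(1, 2), Pow(-4, -1), Add(-1, Mul(3, -4))), 2) = Pow(Mul(Rational(1, 2), Rational(-1, 4), Add(-1, -12)), 2) = Pow(Mul(Rational(1, 2), Rational(-1, 4), -13), 2) = Pow(Rational(13, 8), 2) = Rational(169, 64)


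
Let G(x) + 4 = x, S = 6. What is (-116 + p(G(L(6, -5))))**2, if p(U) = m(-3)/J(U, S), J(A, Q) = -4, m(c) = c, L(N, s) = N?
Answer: 212521/16 ≈ 13283.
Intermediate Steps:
G(x) = -4 + x
p(U) = 3/4 (p(U) = -3/(-4) = -3*(-1/4) = 3/4)
(-116 + p(G(L(6, -5))))**2 = (-116 + 3/4)**2 = (-461/4)**2 = 212521/16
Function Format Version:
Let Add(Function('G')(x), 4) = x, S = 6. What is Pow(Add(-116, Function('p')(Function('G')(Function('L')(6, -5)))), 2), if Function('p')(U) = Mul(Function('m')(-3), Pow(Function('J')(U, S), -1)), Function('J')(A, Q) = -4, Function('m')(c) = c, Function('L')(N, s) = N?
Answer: Rational(212521, 16) ≈ 13283.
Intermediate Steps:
Function('G')(x) = Add(-4, x)
Function('p')(U) = Rational(3, 4) (Function('p')(U) = Mul(-3, Pow(-4, -1)) = Mul(-3, Rational(-1, 4)) = Rational(3, 4))
Pow(Add(-116, Function('p')(Function('G')(Function('L')(6, -5)))), 2) = Pow(Add(-116, Rational(3, 4)), 2) = Pow(Rational(-461, 4), 2) = Rational(212521, 16)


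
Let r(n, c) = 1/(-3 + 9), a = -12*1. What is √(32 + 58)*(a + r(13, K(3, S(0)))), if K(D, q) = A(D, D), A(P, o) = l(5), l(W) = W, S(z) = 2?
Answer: -71*√10/2 ≈ -112.26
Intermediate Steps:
a = -12
A(P, o) = 5
K(D, q) = 5
r(n, c) = ⅙ (r(n, c) = 1/6 = ⅙)
√(32 + 58)*(a + r(13, K(3, S(0)))) = √(32 + 58)*(-12 + ⅙) = √90*(-71/6) = (3*√10)*(-71/6) = -71*√10/2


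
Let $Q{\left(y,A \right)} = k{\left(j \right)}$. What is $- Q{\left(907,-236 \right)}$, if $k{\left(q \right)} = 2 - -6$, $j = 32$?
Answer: $-8$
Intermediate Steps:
$k{\left(q \right)} = 8$ ($k{\left(q \right)} = 2 + 6 = 8$)
$Q{\left(y,A \right)} = 8$
$- Q{\left(907,-236 \right)} = \left(-1\right) 8 = -8$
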